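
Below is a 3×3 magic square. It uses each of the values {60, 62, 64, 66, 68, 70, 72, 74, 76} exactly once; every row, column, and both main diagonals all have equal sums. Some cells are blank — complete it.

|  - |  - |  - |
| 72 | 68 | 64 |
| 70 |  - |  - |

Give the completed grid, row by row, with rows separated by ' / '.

62 76 66 / 72 68 64 / 70 60 74

The 9 entries sum to 612, so each line sums to 612/3 = 204.
Using column 1: 72 + 70 + ? → (1,1) = 204 − 142 = 62.
Main diagonal: 62 + 68 + ? = 204, so (3,3) = 74.
Using anti-diagonal: 68 + 70 + ? → (1,3) = 204 − 138 = 66.
The remaining cell in row 1 is (1,2) = 204 − 128 = 76.
Row 3: 70 + 74 + ? = 204, so (3,2) = 60.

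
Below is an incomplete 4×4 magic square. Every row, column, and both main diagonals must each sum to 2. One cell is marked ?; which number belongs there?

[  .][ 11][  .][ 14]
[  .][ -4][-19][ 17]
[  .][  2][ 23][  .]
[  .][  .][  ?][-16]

20

Row 2 needs 2; the known cells sum to -6, so (2,1) = 8.
Column 2 needs 2; the known cells sum to 9, so (4,2) = -7.
Column 4 must total 2; the given cells sum to 15, so (3,4) = -13.
From main diagonal, 2 − (-4 + 23 + (-16)) gives (1,1) = -1.
Anti-diagonal: 14 + (-19) + 2 + ? = 2, so (4,1) = 5.
Row 1: -1 + 11 + 14 + ? = 2, so (1,3) = -22.
Row 3: 2 + 23 + (-13) + ? = 2, so (3,1) = -10.
Row 4 must total 2; the given cells sum to -18, so (4,3) = 20.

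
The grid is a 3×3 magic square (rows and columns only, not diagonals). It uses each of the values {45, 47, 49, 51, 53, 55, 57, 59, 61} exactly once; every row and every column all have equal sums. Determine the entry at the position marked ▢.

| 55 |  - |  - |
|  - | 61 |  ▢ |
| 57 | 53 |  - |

51

The 9 entries sum to 477, so each line sums to 477/3 = 159.
Row 3 needs 159; the known cells sum to 110, so (3,3) = 49.
Column 1 needs 159; the known cells sum to 112, so (2,1) = 47.
Column 2 must total 159; the given cells sum to 114, so (1,2) = 45.
The remaining cell in row 1 is (1,3) = 159 − 100 = 59.
The remaining cell in row 2 is (2,3) = 159 − 108 = 51.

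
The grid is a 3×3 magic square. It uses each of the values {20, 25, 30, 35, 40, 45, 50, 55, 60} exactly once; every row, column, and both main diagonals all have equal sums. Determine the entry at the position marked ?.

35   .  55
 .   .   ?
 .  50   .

20

The 9 entries sum to 360, so each line sums to 360/3 = 120.
From row 1, 120 − (35 + 55) gives (1,2) = 30.
Using column 2: 30 + 50 + ? → (2,2) = 120 − 80 = 40.
Using main diagonal: 35 + 40 + ? → (3,3) = 120 − 75 = 45.
Anti-diagonal: 55 + 40 + ? = 120, so (3,1) = 25.
Column 1: 35 + 25 + ? = 120, so (2,1) = 60.
The remaining cell in column 3 is (2,3) = 120 − 100 = 20.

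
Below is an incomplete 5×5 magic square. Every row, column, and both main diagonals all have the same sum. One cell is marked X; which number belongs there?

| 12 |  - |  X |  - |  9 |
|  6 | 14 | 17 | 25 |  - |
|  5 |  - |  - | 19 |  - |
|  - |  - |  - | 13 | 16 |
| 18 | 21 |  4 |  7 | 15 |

23

Row 5 is complete and sums to 65; that is the magic constant.
The remaining cell in row 2 is (2,5) = 65 − 62 = 3.
Column 1 must total 65; the given cells sum to 41, so (4,1) = 24.
From column 4, 65 − (25 + 19 + 13 + 7) gives (1,4) = 1.
Column 5 needs 65; the known cells sum to 43, so (3,5) = 22.
The remaining cell in main diagonal is (3,3) = 65 − 54 = 11.
Anti-diagonal must total 65; the given cells sum to 63, so (4,2) = 2.
The remaining cell in row 3 is (3,2) = 65 − 57 = 8.
Row 4: 24 + 2 + 13 + 16 + ? = 65, so (4,3) = 10.
From column 2, 65 − (14 + 8 + 2 + 21) gives (1,2) = 20.
The remaining cell in column 3 is (1,3) = 65 − 42 = 23.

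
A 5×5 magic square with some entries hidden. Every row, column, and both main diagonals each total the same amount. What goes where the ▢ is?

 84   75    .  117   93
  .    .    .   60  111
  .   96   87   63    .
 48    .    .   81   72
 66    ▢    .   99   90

57

Column 4 is complete and sums to 420; that is the magic constant.
Row 1 needs 420; the known cells sum to 369, so (1,3) = 51.
Using column 5: 93 + 111 + 72 + 90 + ? → (3,5) = 420 − 366 = 54.
Main diagonal: 84 + 87 + 81 + 90 + ? = 420, so (2,2) = 78.
Anti-diagonal must total 420; the given cells sum to 306, so (4,2) = 114.
Row 3: 96 + 87 + 63 + 54 + ? = 420, so (3,1) = 120.
Row 4 needs 420; the known cells sum to 315, so (4,3) = 105.
Column 1 needs 420; the known cells sum to 318, so (2,1) = 102.
From column 2, 420 − (75 + 78 + 96 + 114) gives (5,2) = 57.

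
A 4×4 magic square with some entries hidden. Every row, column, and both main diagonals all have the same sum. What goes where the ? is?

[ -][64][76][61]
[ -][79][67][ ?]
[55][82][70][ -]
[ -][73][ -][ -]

Column 2 is complete and sums to 298; that is the magic constant.
Using row 1: 64 + 76 + 61 + ? → (1,1) = 298 − 201 = 97.
Row 3 must total 298; the given cells sum to 207, so (3,4) = 91.
From column 3, 298 − (76 + 67 + 70) gives (4,3) = 85.
Using main diagonal: 97 + 79 + 70 + ? → (4,4) = 298 − 246 = 52.
Anti-diagonal needs 298; the known cells sum to 210, so (4,1) = 88.
Using column 1: 97 + 55 + 88 + ? → (2,1) = 298 − 240 = 58.
Using column 4: 61 + 91 + 52 + ? → (2,4) = 298 − 204 = 94.

94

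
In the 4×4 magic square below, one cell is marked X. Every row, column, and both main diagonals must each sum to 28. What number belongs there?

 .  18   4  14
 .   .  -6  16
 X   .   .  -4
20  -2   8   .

Row 1 must total 28; the given cells sum to 36, so (1,1) = -8.
The remaining cell in row 4 is (4,4) = 28 − 26 = 2.
The remaining cell in column 3 is (3,3) = 28 − 6 = 22.
Main diagonal: -8 + 22 + 2 + ? = 28, so (2,2) = 12.
Using anti-diagonal: 14 + (-6) + 20 + ? → (3,2) = 28 − 28 = 0.
Row 2: 12 + (-6) + 16 + ? = 28, so (2,1) = 6.
Row 3: 0 + 22 + (-4) + ? = 28, so (3,1) = 10.

10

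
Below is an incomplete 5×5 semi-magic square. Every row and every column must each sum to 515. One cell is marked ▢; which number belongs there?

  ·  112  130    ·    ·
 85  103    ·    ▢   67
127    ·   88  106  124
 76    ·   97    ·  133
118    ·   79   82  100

139

From row 3, 515 − (127 + 88 + 106 + 124) gives (3,2) = 70.
Row 5 needs 515; the known cells sum to 379, so (5,2) = 136.
Column 1 needs 515; the known cells sum to 406, so (1,1) = 109.
Column 2 must total 515; the given cells sum to 421, so (4,2) = 94.
Column 3 needs 515; the known cells sum to 394, so (2,3) = 121.
Using column 5: 67 + 124 + 133 + 100 + ? → (1,5) = 515 − 424 = 91.
The remaining cell in row 1 is (1,4) = 515 − 442 = 73.
Using row 2: 85 + 103 + 121 + 67 + ? → (2,4) = 515 − 376 = 139.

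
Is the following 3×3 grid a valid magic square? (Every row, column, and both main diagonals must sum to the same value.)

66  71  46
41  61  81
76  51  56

Yes

Row 1: 66 + 71 + 46 = 183.
Row 2: 41 + 61 + 81 = 183.
Row 3: 76 + 51 + 56 = 183.
Column 1: 66 + 41 + 76 = 183.
Column 2: 71 + 61 + 51 = 183.
Column 3: 46 + 81 + 56 = 183.
Main diagonal: 66 + 61 + 56 = 183.
Anti-diagonal: 46 + 61 + 76 = 183.
All lines sum to 183.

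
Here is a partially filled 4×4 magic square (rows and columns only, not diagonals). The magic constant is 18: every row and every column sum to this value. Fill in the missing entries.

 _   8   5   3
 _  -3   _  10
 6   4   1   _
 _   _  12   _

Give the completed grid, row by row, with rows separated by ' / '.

Row 1 needs 18; the known cells sum to 16, so (1,1) = 2.
Using row 3: 6 + 4 + 1 + ? → (3,4) = 18 − 11 = 7.
The remaining cell in column 2 is (4,2) = 18 − 9 = 9.
Using column 3: 5 + 1 + 12 + ? → (2,3) = 18 − 18 = 0.
The remaining cell in column 4 is (4,4) = 18 − 20 = -2.
The remaining cell in row 2 is (2,1) = 18 − 7 = 11.
Row 4 must total 18; the given cells sum to 19, so (4,1) = -1.

2 8 5 3 / 11 -3 0 10 / 6 4 1 7 / -1 9 12 -2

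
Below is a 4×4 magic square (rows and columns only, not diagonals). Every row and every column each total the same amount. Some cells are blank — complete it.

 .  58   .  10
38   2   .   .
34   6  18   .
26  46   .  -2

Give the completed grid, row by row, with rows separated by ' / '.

14 58 30 10 / 38 2 22 50 / 34 6 18 54 / 26 46 42 -2

Column 2 is already complete: 58 + 2 + 6 + 46 = 112, so that is the magic constant.
Row 3: 34 + 6 + 18 + ? = 112, so (3,4) = 54.
From row 4, 112 − (26 + 46 + (-2)) gives (4,3) = 42.
Using column 1: 38 + 34 + 26 + ? → (1,1) = 112 − 98 = 14.
From column 4, 112 − (10 + 54 + (-2)) gives (2,4) = 50.
Row 1: 14 + 58 + 10 + ? = 112, so (1,3) = 30.
Using row 2: 38 + 2 + 50 + ? → (2,3) = 112 − 90 = 22.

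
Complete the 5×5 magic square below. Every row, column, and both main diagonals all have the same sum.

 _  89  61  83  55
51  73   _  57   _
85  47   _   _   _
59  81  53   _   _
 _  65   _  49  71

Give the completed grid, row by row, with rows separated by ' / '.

Column 2 is already complete: 89 + 73 + 47 + 81 + 65 = 355, so that is the magic constant.
Row 1 must total 355; the given cells sum to 288, so (1,1) = 67.
Column 1 must total 355; the given cells sum to 262, so (5,1) = 93.
Using anti-diagonal: 55 + 57 + 81 + 93 + ? → (3,3) = 355 − 286 = 69.
Row 5 must total 355; the given cells sum to 278, so (5,3) = 77.
Using column 3: 61 + 69 + 53 + 77 + ? → (2,3) = 355 − 260 = 95.
The remaining cell in main diagonal is (4,4) = 355 − 280 = 75.
From row 2, 355 − (51 + 73 + 95 + 57) gives (2,5) = 79.
Row 4 needs 355; the known cells sum to 268, so (4,5) = 87.
Using column 4: 83 + 57 + 75 + 49 + ? → (3,4) = 355 − 264 = 91.
Column 5: 55 + 79 + 87 + 71 + ? = 355, so (3,5) = 63.

67 89 61 83 55 / 51 73 95 57 79 / 85 47 69 91 63 / 59 81 53 75 87 / 93 65 77 49 71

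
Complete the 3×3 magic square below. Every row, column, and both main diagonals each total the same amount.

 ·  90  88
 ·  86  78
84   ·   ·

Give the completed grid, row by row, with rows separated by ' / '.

Anti-diagonal is already complete: 88 + 86 + 84 = 258, so that is the magic constant.
Row 1 needs 258; the known cells sum to 178, so (1,1) = 80.
Row 2 needs 258; the known cells sum to 164, so (2,1) = 94.
From column 2, 258 − (90 + 86) gives (3,2) = 82.
From column 3, 258 − (88 + 78) gives (3,3) = 92.

80 90 88 / 94 86 78 / 84 82 92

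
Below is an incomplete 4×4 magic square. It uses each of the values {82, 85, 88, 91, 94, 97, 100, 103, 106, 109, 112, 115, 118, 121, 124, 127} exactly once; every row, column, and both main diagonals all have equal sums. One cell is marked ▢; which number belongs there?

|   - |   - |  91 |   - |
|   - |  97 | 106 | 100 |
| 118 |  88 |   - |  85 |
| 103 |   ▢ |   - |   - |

The 16 entries sum to 1672, so each line sums to 1672/4 = 418.
Row 2 needs 418; the known cells sum to 303, so (2,1) = 115.
Row 3 must total 418; the given cells sum to 291, so (3,3) = 127.
Using column 1: 115 + 118 + 103 + ? → (1,1) = 418 − 336 = 82.
Column 3 must total 418; the given cells sum to 324, so (4,3) = 94.
From main diagonal, 418 − (82 + 97 + 127) gives (4,4) = 112.
Anti-diagonal needs 418; the known cells sum to 297, so (1,4) = 121.
Row 1 needs 418; the known cells sum to 294, so (1,2) = 124.
Using row 4: 103 + 94 + 112 + ? → (4,2) = 418 − 309 = 109.

109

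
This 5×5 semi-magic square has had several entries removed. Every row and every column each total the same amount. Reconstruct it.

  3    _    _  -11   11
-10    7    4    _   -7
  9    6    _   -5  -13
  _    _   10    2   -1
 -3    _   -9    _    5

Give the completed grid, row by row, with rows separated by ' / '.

Column 5 is already complete: 11 + -7 + -13 + -1 + 5 = -5, so that is the magic constant.
Row 2: -10 + 7 + 4 + (-7) + ? = -5, so (2,4) = 1.
Using row 3: 9 + 6 + (-5) + (-13) + ? → (3,3) = -5 − (-3) = -2.
The remaining cell in column 1 is (4,1) = -5 − (-1) = -4.
Column 3 must total -5; the given cells sum to 3, so (1,3) = -8.
The remaining cell in column 4 is (5,4) = -5 − (-13) = 8.
From row 1, -5 − (3 + (-8) + (-11) + 11) gives (1,2) = 0.
The remaining cell in row 4 is (4,2) = -5 − 7 = -12.
Row 5 must total -5; the given cells sum to 1, so (5,2) = -6.

3 0 -8 -11 11 / -10 7 4 1 -7 / 9 6 -2 -5 -13 / -4 -12 10 2 -1 / -3 -6 -9 8 5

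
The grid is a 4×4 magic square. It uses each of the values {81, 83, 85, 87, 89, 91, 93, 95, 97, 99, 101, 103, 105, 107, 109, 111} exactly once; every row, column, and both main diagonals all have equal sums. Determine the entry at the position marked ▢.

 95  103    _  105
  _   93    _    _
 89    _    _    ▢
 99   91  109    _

The 16 entries sum to 1536, so each line sums to 1536/4 = 384.
The remaining cell in row 1 is (1,3) = 384 − 303 = 81.
From row 4, 384 − (99 + 91 + 109) gives (4,4) = 85.
Column 1 must total 384; the given cells sum to 283, so (2,1) = 101.
The remaining cell in column 2 is (3,2) = 384 − 287 = 97.
The remaining cell in main diagonal is (3,3) = 384 − 273 = 111.
Anti-diagonal must total 384; the given cells sum to 301, so (2,3) = 83.
Row 2 needs 384; the known cells sum to 277, so (2,4) = 107.
Row 3 must total 384; the given cells sum to 297, so (3,4) = 87.

87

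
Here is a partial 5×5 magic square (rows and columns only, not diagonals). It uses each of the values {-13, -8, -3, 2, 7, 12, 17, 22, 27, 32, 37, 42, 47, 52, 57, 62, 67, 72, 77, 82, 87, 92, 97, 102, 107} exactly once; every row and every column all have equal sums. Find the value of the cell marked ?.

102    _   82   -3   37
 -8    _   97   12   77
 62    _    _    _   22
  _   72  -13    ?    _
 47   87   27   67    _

The 25 entries sum to 1175, so each line sums to 1175/5 = 235.
Row 1: 102 + 82 + (-3) + 37 + ? = 235, so (1,2) = 17.
Row 2: -8 + 97 + 12 + 77 + ? = 235, so (2,2) = 57.
Using row 5: 47 + 87 + 27 + 67 + ? → (5,5) = 235 − 228 = 7.
Column 1 must total 235; the given cells sum to 203, so (4,1) = 32.
Column 2: 17 + 57 + 72 + 87 + ? = 235, so (3,2) = 2.
Column 3 must total 235; the given cells sum to 193, so (3,3) = 42.
Column 5 must total 235; the given cells sum to 143, so (4,5) = 92.
From row 3, 235 − (62 + 2 + 42 + 22) gives (3,4) = 107.
The remaining cell in row 4 is (4,4) = 235 − 183 = 52.

52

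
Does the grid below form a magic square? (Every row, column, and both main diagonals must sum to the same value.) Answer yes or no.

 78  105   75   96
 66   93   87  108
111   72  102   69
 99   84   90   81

Row 1: 78 + 105 + 75 + 96 = 354.
Row 2: 66 + 93 + 87 + 108 = 354.
Row 3: 111 + 72 + 102 + 69 = 354.
Row 4: 99 + 84 + 90 + 81 = 354.
Column 1: 78 + 66 + 111 + 99 = 354.
Column 2: 105 + 93 + 72 + 84 = 354.
Column 3: 75 + 87 + 102 + 90 = 354.
Column 4: 96 + 108 + 69 + 81 = 354.
Main diagonal: 78 + 93 + 102 + 81 = 354.
Anti-diagonal: 96 + 87 + 72 + 99 = 354.
All lines sum to 354.

Yes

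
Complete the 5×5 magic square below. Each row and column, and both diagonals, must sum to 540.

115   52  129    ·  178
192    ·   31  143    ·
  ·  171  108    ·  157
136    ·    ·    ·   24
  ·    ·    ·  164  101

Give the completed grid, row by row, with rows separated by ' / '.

115 52 129 66 178 / 192 94 31 143 80 / 59 171 108 45 157 / 136 73 185 122 24 / 38 150 87 164 101

Row 1 needs 540; the known cells sum to 474, so (1,4) = 66.
Using column 5: 178 + 157 + 24 + 101 + ? → (2,5) = 540 − 460 = 80.
From row 2, 540 − (192 + 31 + 143 + 80) gives (2,2) = 94.
From main diagonal, 540 − (115 + 94 + 108 + 101) gives (4,4) = 122.
Column 4 needs 540; the known cells sum to 495, so (3,4) = 45.
From row 3, 540 − (171 + 108 + 45 + 157) gives (3,1) = 59.
Column 1 needs 540; the known cells sum to 502, so (5,1) = 38.
Using anti-diagonal: 178 + 143 + 108 + 38 + ? → (4,2) = 540 − 467 = 73.
Using row 4: 136 + 73 + 122 + 24 + ? → (4,3) = 540 − 355 = 185.
The remaining cell in column 2 is (5,2) = 540 − 390 = 150.
From column 3, 540 − (129 + 31 + 108 + 185) gives (5,3) = 87.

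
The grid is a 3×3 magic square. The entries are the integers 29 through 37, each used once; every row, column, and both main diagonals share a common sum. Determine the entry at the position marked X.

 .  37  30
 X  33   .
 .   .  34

31

The entries are 29 through 37, which sum to 297, so each line sums to 297/3 = 99.
Using row 1: 37 + 30 + ? → (1,1) = 99 − 67 = 32.
The remaining cell in column 2 is (3,2) = 99 − 70 = 29.
Column 3: 30 + 34 + ? = 99, so (2,3) = 35.
Using anti-diagonal: 30 + 33 + ? → (3,1) = 99 − 63 = 36.
Using row 2: 33 + 35 + ? → (2,1) = 99 − 68 = 31.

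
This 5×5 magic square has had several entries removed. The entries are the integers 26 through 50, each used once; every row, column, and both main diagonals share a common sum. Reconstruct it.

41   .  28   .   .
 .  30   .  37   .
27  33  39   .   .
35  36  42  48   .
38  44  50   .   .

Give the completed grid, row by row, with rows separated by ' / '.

41 47 28 34 40 / 49 30 31 37 43 / 27 33 39 45 46 / 35 36 42 48 29 / 38 44 50 26 32

The entries are 26 through 50, which sum to 950, so each line sums to 950/5 = 190.
The remaining cell in row 4 is (4,5) = 190 − 161 = 29.
From column 1, 190 − (41 + 27 + 35 + 38) gives (2,1) = 49.
From column 2, 190 − (30 + 33 + 36 + 44) gives (1,2) = 47.
Using column 3: 28 + 39 + 42 + 50 + ? → (2,3) = 190 − 159 = 31.
Using main diagonal: 41 + 30 + 39 + 48 + ? → (5,5) = 190 − 158 = 32.
Anti-diagonal must total 190; the given cells sum to 150, so (1,5) = 40.
The remaining cell in row 1 is (1,4) = 190 − 156 = 34.
Row 2 must total 190; the given cells sum to 147, so (2,5) = 43.
Using row 5: 38 + 44 + 50 + 32 + ? → (5,4) = 190 − 164 = 26.
The remaining cell in column 4 is (3,4) = 190 − 145 = 45.
The remaining cell in column 5 is (3,5) = 190 − 144 = 46.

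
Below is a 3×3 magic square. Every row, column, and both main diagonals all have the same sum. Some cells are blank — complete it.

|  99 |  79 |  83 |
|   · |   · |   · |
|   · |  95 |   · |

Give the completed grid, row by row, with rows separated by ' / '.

Row 1 is already complete: 99 + 79 + 83 = 261, so that is the magic constant.
Column 2 needs 261; the known cells sum to 174, so (2,2) = 87.
Main diagonal: 99 + 87 + ? = 261, so (3,3) = 75.
Anti-diagonal needs 261; the known cells sum to 170, so (3,1) = 91.
Column 1: 99 + 91 + ? = 261, so (2,1) = 71.
Column 3 must total 261; the given cells sum to 158, so (2,3) = 103.

99 79 83 / 71 87 103 / 91 95 75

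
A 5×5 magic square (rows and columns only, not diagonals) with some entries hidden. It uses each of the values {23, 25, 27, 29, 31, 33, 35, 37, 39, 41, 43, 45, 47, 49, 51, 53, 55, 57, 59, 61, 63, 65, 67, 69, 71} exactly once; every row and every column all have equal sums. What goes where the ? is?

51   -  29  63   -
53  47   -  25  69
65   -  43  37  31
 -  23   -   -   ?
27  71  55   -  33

45

The 25 entries sum to 1175, so each line sums to 1175/5 = 235.
Row 2 needs 235; the known cells sum to 194, so (2,3) = 41.
From row 3, 235 − (65 + 43 + 37 + 31) gives (3,2) = 59.
The remaining cell in row 5 is (5,4) = 235 − 186 = 49.
Column 1 needs 235; the known cells sum to 196, so (4,1) = 39.
Column 2 must total 235; the given cells sum to 200, so (1,2) = 35.
Column 3 must total 235; the given cells sum to 168, so (4,3) = 67.
From column 4, 235 − (63 + 25 + 37 + 49) gives (4,4) = 61.
Row 1 must total 235; the given cells sum to 178, so (1,5) = 57.
Row 4: 39 + 23 + 67 + 61 + ? = 235, so (4,5) = 45.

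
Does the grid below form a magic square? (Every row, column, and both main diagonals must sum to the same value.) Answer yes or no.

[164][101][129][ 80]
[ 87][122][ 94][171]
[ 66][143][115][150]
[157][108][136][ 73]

Row 1: 164 + 101 + 129 + 80 = 474.
Row 2: 87 + 122 + 94 + 171 = 474.
Row 3: 66 + 143 + 115 + 150 = 474.
Row 4: 157 + 108 + 136 + 73 = 474.
Column 1: 164 + 87 + 66 + 157 = 474.
Column 2: 101 + 122 + 143 + 108 = 474.
Column 3: 129 + 94 + 115 + 136 = 474.
Column 4: 80 + 171 + 150 + 73 = 474.
Main diagonal: 164 + 122 + 115 + 73 = 474.
Anti-diagonal: 80 + 94 + 143 + 157 = 474.
All lines sum to 474.

Yes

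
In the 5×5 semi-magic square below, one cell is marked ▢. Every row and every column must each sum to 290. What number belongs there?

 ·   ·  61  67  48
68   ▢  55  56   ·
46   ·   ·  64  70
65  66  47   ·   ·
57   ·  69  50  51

Row 5 must total 290; the given cells sum to 227, so (5,2) = 63.
Column 1: 68 + 46 + 65 + 57 + ? = 290, so (1,1) = 54.
From column 3, 290 − (61 + 55 + 47 + 69) gives (3,3) = 58.
From column 4, 290 − (67 + 56 + 64 + 50) gives (4,4) = 53.
From row 1, 290 − (54 + 61 + 67 + 48) gives (1,2) = 60.
The remaining cell in row 3 is (3,2) = 290 − 238 = 52.
Row 4 must total 290; the given cells sum to 231, so (4,5) = 59.
Using column 2: 60 + 52 + 66 + 63 + ? → (2,2) = 290 − 241 = 49.

49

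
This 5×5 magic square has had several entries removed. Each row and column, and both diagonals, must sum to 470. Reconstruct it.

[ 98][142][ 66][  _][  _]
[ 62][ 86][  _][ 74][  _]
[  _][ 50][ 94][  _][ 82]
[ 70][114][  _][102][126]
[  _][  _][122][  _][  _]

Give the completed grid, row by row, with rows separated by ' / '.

98 142 66 110 54 / 62 86 130 74 118 / 106 50 94 138 82 / 70 114 58 102 126 / 134 78 122 46 90

Row 4 must total 470; the given cells sum to 412, so (4,3) = 58.
Using column 2: 142 + 86 + 50 + 114 + ? → (5,2) = 470 − 392 = 78.
The remaining cell in column 3 is (2,3) = 470 − 340 = 130.
From main diagonal, 470 − (98 + 86 + 94 + 102) gives (5,5) = 90.
Row 2: 62 + 86 + 130 + 74 + ? = 470, so (2,5) = 118.
From column 5, 470 − (118 + 82 + 126 + 90) gives (1,5) = 54.
Anti-diagonal must total 470; the given cells sum to 336, so (5,1) = 134.
Using row 1: 98 + 142 + 66 + 54 + ? → (1,4) = 470 − 360 = 110.
From row 5, 470 − (134 + 78 + 122 + 90) gives (5,4) = 46.
Using column 1: 98 + 62 + 70 + 134 + ? → (3,1) = 470 − 364 = 106.
Column 4 needs 470; the known cells sum to 332, so (3,4) = 138.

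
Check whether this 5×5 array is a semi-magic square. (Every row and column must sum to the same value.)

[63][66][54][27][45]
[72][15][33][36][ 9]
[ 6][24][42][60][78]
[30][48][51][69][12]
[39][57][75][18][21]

Row 1: 63 + 66 + 54 + 27 + 45 = 255.
Row 2: 72 + 15 + 33 + 36 + 9 = 165.
Row 3: 6 + 24 + 42 + 60 + 78 = 210.
Row 4: 30 + 48 + 51 + 69 + 12 = 210.
Row 5: 39 + 57 + 75 + 18 + 21 = 210.
Column 1: 63 + 72 + 6 + 30 + 39 = 210.
Column 2: 66 + 15 + 24 + 48 + 57 = 210.
Column 3: 54 + 33 + 42 + 51 + 75 = 255.
Column 4: 27 + 36 + 60 + 69 + 18 = 210.
Column 5: 45 + 9 + 78 + 12 + 21 = 165.

No — column 5 sums to 165 but row 4 sums to 210.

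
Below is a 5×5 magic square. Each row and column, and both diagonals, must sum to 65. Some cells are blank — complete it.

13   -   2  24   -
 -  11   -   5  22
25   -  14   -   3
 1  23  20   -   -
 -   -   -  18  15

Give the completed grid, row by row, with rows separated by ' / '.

13 10 2 24 16 / 19 11 8 5 22 / 25 17 14 6 3 / 1 23 20 12 9 / 7 4 21 18 15

From main diagonal, 65 − (13 + 11 + 14 + 15) gives (4,4) = 12.
From row 4, 65 − (1 + 23 + 20 + 12) gives (4,5) = 9.
From column 4, 65 − (24 + 5 + 12 + 18) gives (3,4) = 6.
From column 5, 65 − (22 + 3 + 9 + 15) gives (1,5) = 16.
Anti-diagonal: 16 + 5 + 14 + 23 + ? = 65, so (5,1) = 7.
Row 1 must total 65; the given cells sum to 55, so (1,2) = 10.
Using row 3: 25 + 14 + 6 + 3 + ? → (3,2) = 65 − 48 = 17.
The remaining cell in column 1 is (2,1) = 65 − 46 = 19.
Using column 2: 10 + 11 + 17 + 23 + ? → (5,2) = 65 − 61 = 4.
Using row 2: 19 + 11 + 5 + 22 + ? → (2,3) = 65 − 57 = 8.
Row 5 needs 65; the known cells sum to 44, so (5,3) = 21.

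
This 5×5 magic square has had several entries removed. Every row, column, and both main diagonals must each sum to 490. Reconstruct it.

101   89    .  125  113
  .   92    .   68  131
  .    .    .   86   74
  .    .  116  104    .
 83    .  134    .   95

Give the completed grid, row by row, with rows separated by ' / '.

Row 1 needs 490; the known cells sum to 428, so (1,3) = 62.
Column 4 must total 490; the given cells sum to 383, so (5,4) = 107.
From column 5, 490 − (113 + 131 + 74 + 95) gives (4,5) = 77.
Main diagonal needs 490; the known cells sum to 392, so (3,3) = 98.
The remaining cell in anti-diagonal is (4,2) = 490 − 362 = 128.
Row 4: 128 + 116 + 104 + 77 + ? = 490, so (4,1) = 65.
Row 5: 83 + 134 + 107 + 95 + ? = 490, so (5,2) = 71.
Using column 2: 89 + 92 + 128 + 71 + ? → (3,2) = 490 − 380 = 110.
The remaining cell in column 3 is (2,3) = 490 − 410 = 80.
From row 2, 490 − (92 + 80 + 68 + 131) gives (2,1) = 119.
Using row 3: 110 + 98 + 86 + 74 + ? → (3,1) = 490 − 368 = 122.

101 89 62 125 113 / 119 92 80 68 131 / 122 110 98 86 74 / 65 128 116 104 77 / 83 71 134 107 95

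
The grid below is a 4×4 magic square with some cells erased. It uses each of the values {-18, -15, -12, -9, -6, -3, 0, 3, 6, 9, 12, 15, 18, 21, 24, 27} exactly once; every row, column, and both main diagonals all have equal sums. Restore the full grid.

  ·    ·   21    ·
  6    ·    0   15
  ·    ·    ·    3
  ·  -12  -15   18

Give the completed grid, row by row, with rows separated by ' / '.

The 16 entries sum to 72, so each line sums to 72/4 = 18.
Row 2 must total 18; the given cells sum to 21, so (2,2) = -3.
The remaining cell in row 4 is (4,1) = 18 − (-9) = 27.
Column 3 must total 18; the given cells sum to 6, so (3,3) = 12.
Column 4 must total 18; the given cells sum to 36, so (1,4) = -18.
Using main diagonal: -3 + 12 + 18 + ? → (1,1) = 18 − 27 = -9.
Using anti-diagonal: -18 + 0 + 27 + ? → (3,2) = 18 − 9 = 9.
Row 1 needs 18; the known cells sum to -6, so (1,2) = 24.
Row 3 needs 18; the known cells sum to 24, so (3,1) = -6.

-9 24 21 -18 / 6 -3 0 15 / -6 9 12 3 / 27 -12 -15 18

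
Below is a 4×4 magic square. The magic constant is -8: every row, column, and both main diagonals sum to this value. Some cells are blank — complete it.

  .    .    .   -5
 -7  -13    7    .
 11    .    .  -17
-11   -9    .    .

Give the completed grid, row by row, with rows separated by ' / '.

-1 13 -15 -5 / -7 -13 7 5 / 11 1 -3 -17 / -11 -9 3 9

Row 2 needs -8; the known cells sum to -13, so (2,4) = 5.
Column 1 needs -8; the known cells sum to -7, so (1,1) = -1.
Column 4: -5 + 5 + (-17) + ? = -8, so (4,4) = 9.
Main diagonal: -1 + (-13) + 9 + ? = -8, so (3,3) = -3.
Using anti-diagonal: -5 + 7 + (-11) + ? → (3,2) = -8 − (-9) = 1.
Row 4 needs -8; the known cells sum to -11, so (4,3) = 3.
Using column 2: -13 + 1 + (-9) + ? → (1,2) = -8 − (-21) = 13.
Column 3: 7 + (-3) + 3 + ? = -8, so (1,3) = -15.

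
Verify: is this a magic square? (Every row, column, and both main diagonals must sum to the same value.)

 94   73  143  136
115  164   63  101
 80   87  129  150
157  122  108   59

Row 1: 94 + 73 + 143 + 136 = 446.
Row 2: 115 + 164 + 63 + 101 = 443.
Row 3: 80 + 87 + 129 + 150 = 446.
Row 4: 157 + 122 + 108 + 59 = 446.
Column 1: 94 + 115 + 80 + 157 = 446.
Column 2: 73 + 164 + 87 + 122 = 446.
Column 3: 143 + 63 + 129 + 108 = 443.
Column 4: 136 + 101 + 150 + 59 = 446.
Main diagonal: 94 + 164 + 129 + 59 = 446.
Anti-diagonal: 136 + 63 + 87 + 157 = 443.

No — anti-diagonal sums to 443 but column 4 sums to 446.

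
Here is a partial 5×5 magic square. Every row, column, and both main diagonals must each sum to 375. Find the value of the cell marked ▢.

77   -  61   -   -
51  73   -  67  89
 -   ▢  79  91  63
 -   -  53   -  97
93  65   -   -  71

57

Row 2 needs 375; the known cells sum to 280, so (2,3) = 95.
Column 3: 61 + 95 + 79 + 53 + ? = 375, so (5,3) = 87.
The remaining cell in column 5 is (1,5) = 375 − 320 = 55.
Main diagonal needs 375; the known cells sum to 300, so (4,4) = 75.
The remaining cell in anti-diagonal is (4,2) = 375 − 294 = 81.
From row 4, 375 − (81 + 53 + 75 + 97) gives (4,1) = 69.
The remaining cell in row 5 is (5,4) = 375 − 316 = 59.
Column 1: 77 + 51 + 69 + 93 + ? = 375, so (3,1) = 85.
The remaining cell in column 4 is (1,4) = 375 − 292 = 83.
The remaining cell in row 1 is (1,2) = 375 − 276 = 99.
Row 3 must total 375; the given cells sum to 318, so (3,2) = 57.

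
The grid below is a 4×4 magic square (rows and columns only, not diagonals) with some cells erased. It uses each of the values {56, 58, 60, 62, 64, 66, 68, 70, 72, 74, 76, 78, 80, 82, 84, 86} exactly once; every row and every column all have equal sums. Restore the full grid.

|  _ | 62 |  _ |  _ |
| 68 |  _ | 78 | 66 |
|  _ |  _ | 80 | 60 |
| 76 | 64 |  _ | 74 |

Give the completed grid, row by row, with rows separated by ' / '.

82 62 56 84 / 68 72 78 66 / 58 86 80 60 / 76 64 70 74

The 16 entries sum to 1136, so each line sums to 1136/4 = 284.
Using row 2: 68 + 78 + 66 + ? → (2,2) = 284 − 212 = 72.
The remaining cell in row 4 is (4,3) = 284 − 214 = 70.
Column 2 must total 284; the given cells sum to 198, so (3,2) = 86.
Column 3 needs 284; the known cells sum to 228, so (1,3) = 56.
Using column 4: 66 + 60 + 74 + ? → (1,4) = 284 − 200 = 84.
Row 1 must total 284; the given cells sum to 202, so (1,1) = 82.
Row 3: 86 + 80 + 60 + ? = 284, so (3,1) = 58.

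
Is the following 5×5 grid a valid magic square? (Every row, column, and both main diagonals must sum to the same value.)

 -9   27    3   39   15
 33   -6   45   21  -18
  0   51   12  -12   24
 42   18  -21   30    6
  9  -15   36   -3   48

Yes

Row 1: -9 + 27 + 3 + 39 + 15 = 75.
Row 2: 33 + (-6) + 45 + 21 + (-18) = 75.
Row 3: 0 + 51 + 12 + (-12) + 24 = 75.
Row 4: 42 + 18 + (-21) + 30 + 6 = 75.
Row 5: 9 + (-15) + 36 + (-3) + 48 = 75.
Column 1: -9 + 33 + 0 + 42 + 9 = 75.
Column 2: 27 + (-6) + 51 + 18 + (-15) = 75.
Column 3: 3 + 45 + 12 + (-21) + 36 = 75.
Column 4: 39 + 21 + (-12) + 30 + (-3) = 75.
Column 5: 15 + (-18) + 24 + 6 + 48 = 75.
Main diagonal: -9 + (-6) + 12 + 30 + 48 = 75.
Anti-diagonal: 15 + 21 + 12 + 18 + 9 = 75.
All lines sum to 75.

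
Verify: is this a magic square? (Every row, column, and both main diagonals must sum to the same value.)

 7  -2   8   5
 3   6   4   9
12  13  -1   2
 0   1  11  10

Row 1: 7 + (-2) + 8 + 5 = 18.
Row 2: 3 + 6 + 4 + 9 = 22.
Row 3: 12 + 13 + (-1) + 2 = 26.
Row 4: 0 + 1 + 11 + 10 = 22.
Column 1: 7 + 3 + 12 + 0 = 22.
Column 2: -2 + 6 + 13 + 1 = 18.
Column 3: 8 + 4 + (-1) + 11 = 22.
Column 4: 5 + 9 + 2 + 10 = 26.
Main diagonal: 7 + 6 + (-1) + 10 = 22.
Anti-diagonal: 5 + 4 + 13 + 0 = 22.

No — column 2 sums to 18 but row 2 sums to 22.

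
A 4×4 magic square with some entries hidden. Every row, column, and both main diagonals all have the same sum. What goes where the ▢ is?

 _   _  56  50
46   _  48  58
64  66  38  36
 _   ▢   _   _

42

Row 3 is complete and sums to 204; that is the magic constant.
Row 2: 46 + 48 + 58 + ? = 204, so (2,2) = 52.
The remaining cell in column 3 is (4,3) = 204 − 142 = 62.
The remaining cell in column 4 is (4,4) = 204 − 144 = 60.
Using main diagonal: 52 + 38 + 60 + ? → (1,1) = 204 − 150 = 54.
Anti-diagonal must total 204; the given cells sum to 164, so (4,1) = 40.
Row 1 must total 204; the given cells sum to 160, so (1,2) = 44.
Row 4: 40 + 62 + 60 + ? = 204, so (4,2) = 42.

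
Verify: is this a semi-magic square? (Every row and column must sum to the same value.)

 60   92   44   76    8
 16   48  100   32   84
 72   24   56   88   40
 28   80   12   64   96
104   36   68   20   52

Row 1: 60 + 92 + 44 + 76 + 8 = 280.
Row 2: 16 + 48 + 100 + 32 + 84 = 280.
Row 3: 72 + 24 + 56 + 88 + 40 = 280.
Row 4: 28 + 80 + 12 + 64 + 96 = 280.
Row 5: 104 + 36 + 68 + 20 + 52 = 280.
Column 1: 60 + 16 + 72 + 28 + 104 = 280.
Column 2: 92 + 48 + 24 + 80 + 36 = 280.
Column 3: 44 + 100 + 56 + 12 + 68 = 280.
Column 4: 76 + 32 + 88 + 64 + 20 = 280.
Column 5: 8 + 84 + 40 + 96 + 52 = 280.
All lines sum to 280.

Yes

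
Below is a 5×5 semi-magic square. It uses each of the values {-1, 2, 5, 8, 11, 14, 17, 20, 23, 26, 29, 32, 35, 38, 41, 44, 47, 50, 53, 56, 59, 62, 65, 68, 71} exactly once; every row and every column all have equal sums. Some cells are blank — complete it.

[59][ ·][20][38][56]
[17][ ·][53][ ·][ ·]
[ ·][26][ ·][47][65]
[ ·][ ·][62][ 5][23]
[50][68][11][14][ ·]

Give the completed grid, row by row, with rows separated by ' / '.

59 2 20 38 56 / 17 35 53 71 -1 / 8 26 29 47 65 / 41 44 62 5 23 / 50 68 11 14 32

The 25 entries sum to 875, so each line sums to 875/5 = 175.
Row 1 needs 175; the known cells sum to 173, so (1,2) = 2.
Row 5 needs 175; the known cells sum to 143, so (5,5) = 32.
Using column 3: 20 + 53 + 62 + 11 + ? → (3,3) = 175 − 146 = 29.
Column 4 must total 175; the given cells sum to 104, so (2,4) = 71.
Column 5 must total 175; the given cells sum to 176, so (2,5) = -1.
From row 2, 175 − (17 + 53 + 71 + (-1)) gives (2,2) = 35.
Row 3 needs 175; the known cells sum to 167, so (3,1) = 8.
The remaining cell in column 1 is (4,1) = 175 − 134 = 41.
Column 2 needs 175; the known cells sum to 131, so (4,2) = 44.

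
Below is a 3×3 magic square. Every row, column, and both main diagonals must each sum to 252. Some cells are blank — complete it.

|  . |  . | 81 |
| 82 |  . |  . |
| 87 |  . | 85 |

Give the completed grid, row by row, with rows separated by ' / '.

83 88 81 / 82 84 86 / 87 80 85

Row 3 needs 252; the known cells sum to 172, so (3,2) = 80.
Column 1 needs 252; the known cells sum to 169, so (1,1) = 83.
Using column 3: 81 + 85 + ? → (2,3) = 252 − 166 = 86.
Main diagonal must total 252; the given cells sum to 168, so (2,2) = 84.
Row 1 must total 252; the given cells sum to 164, so (1,2) = 88.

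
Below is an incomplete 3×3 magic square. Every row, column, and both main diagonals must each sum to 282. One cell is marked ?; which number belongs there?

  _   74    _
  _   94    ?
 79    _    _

Using column 2: 74 + 94 + ? → (3,2) = 282 − 168 = 114.
Using anti-diagonal: 94 + 79 + ? → (1,3) = 282 − 173 = 109.
From row 1, 282 − (74 + 109) gives (1,1) = 99.
Using row 3: 79 + 114 + ? → (3,3) = 282 − 193 = 89.
The remaining cell in column 1 is (2,1) = 282 − 178 = 104.
Column 3: 109 + 89 + ? = 282, so (2,3) = 84.

84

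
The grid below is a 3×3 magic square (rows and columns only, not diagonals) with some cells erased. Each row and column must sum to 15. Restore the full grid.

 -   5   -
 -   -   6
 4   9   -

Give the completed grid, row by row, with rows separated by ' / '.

Row 3 must total 15; the given cells sum to 13, so (3,3) = 2.
Column 2: 5 + 9 + ? = 15, so (2,2) = 1.
From column 3, 15 − (6 + 2) gives (1,3) = 7.
Using row 1: 5 + 7 + ? → (1,1) = 15 − 12 = 3.
The remaining cell in row 2 is (2,1) = 15 − 7 = 8.

3 5 7 / 8 1 6 / 4 9 2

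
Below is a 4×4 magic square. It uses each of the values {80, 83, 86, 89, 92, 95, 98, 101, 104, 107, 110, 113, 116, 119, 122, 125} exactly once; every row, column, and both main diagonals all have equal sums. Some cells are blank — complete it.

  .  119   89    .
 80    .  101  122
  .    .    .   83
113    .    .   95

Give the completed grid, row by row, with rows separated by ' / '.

92 119 89 110 / 80 107 101 122 / 125 86 116 83 / 113 98 104 95

The 16 entries sum to 1640, so each line sums to 1640/4 = 410.
From row 2, 410 − (80 + 101 + 122) gives (2,2) = 107.
Using column 4: 122 + 83 + 95 + ? → (1,4) = 410 − 300 = 110.
From anti-diagonal, 410 − (110 + 101 + 113) gives (3,2) = 86.
Row 1 must total 410; the given cells sum to 318, so (1,1) = 92.
Column 1 must total 410; the given cells sum to 285, so (3,1) = 125.
Using column 2: 119 + 107 + 86 + ? → (4,2) = 410 − 312 = 98.
The remaining cell in main diagonal is (3,3) = 410 − 294 = 116.
Row 4: 113 + 98 + 95 + ? = 410, so (4,3) = 104.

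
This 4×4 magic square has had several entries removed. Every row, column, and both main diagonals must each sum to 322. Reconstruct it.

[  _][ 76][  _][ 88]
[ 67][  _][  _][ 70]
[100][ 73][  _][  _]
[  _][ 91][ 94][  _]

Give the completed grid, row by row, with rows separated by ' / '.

97 76 61 88 / 67 82 103 70 / 100 73 64 85 / 58 91 94 79

Column 2 needs 322; the known cells sum to 240, so (2,2) = 82.
The remaining cell in row 2 is (2,3) = 322 − 219 = 103.
The remaining cell in anti-diagonal is (4,1) = 322 − 264 = 58.
Row 4: 58 + 91 + 94 + ? = 322, so (4,4) = 79.
From column 1, 322 − (67 + 100 + 58) gives (1,1) = 97.
Column 4 needs 322; the known cells sum to 237, so (3,4) = 85.
Using main diagonal: 97 + 82 + 79 + ? → (3,3) = 322 − 258 = 64.
From row 1, 322 − (97 + 76 + 88) gives (1,3) = 61.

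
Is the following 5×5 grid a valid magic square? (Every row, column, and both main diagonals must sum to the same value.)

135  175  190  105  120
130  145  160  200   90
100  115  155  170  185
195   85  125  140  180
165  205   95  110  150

Yes

Row 1: 135 + 175 + 190 + 105 + 120 = 725.
Row 2: 130 + 145 + 160 + 200 + 90 = 725.
Row 3: 100 + 115 + 155 + 170 + 185 = 725.
Row 4: 195 + 85 + 125 + 140 + 180 = 725.
Row 5: 165 + 205 + 95 + 110 + 150 = 725.
Column 1: 135 + 130 + 100 + 195 + 165 = 725.
Column 2: 175 + 145 + 115 + 85 + 205 = 725.
Column 3: 190 + 160 + 155 + 125 + 95 = 725.
Column 4: 105 + 200 + 170 + 140 + 110 = 725.
Column 5: 120 + 90 + 185 + 180 + 150 = 725.
Main diagonal: 135 + 145 + 155 + 140 + 150 = 725.
Anti-diagonal: 120 + 200 + 155 + 85 + 165 = 725.
All lines sum to 725.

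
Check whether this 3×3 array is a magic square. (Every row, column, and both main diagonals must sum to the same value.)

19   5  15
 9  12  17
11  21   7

Row 1: 19 + 5 + 15 = 39.
Row 2: 9 + 12 + 17 = 38.
Row 3: 11 + 21 + 7 = 39.
Column 1: 19 + 9 + 11 = 39.
Column 2: 5 + 12 + 21 = 38.
Column 3: 15 + 17 + 7 = 39.
Main diagonal: 19 + 12 + 7 = 38.
Anti-diagonal: 15 + 12 + 11 = 38.

No — column 3 sums to 39 but main diagonal sums to 38.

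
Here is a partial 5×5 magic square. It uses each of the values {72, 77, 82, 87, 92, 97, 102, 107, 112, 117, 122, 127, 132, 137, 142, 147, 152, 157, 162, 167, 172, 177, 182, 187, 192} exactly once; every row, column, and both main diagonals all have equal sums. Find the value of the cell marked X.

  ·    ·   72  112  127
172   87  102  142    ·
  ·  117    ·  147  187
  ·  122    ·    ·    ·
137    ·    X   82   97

192

The 25 entries sum to 3300, so each line sums to 3300/5 = 660.
Row 2: 172 + 87 + 102 + 142 + ? = 660, so (2,5) = 157.
Using column 4: 112 + 142 + 147 + 82 + ? → (4,4) = 660 − 483 = 177.
Column 5 must total 660; the given cells sum to 568, so (4,5) = 92.
From anti-diagonal, 660 − (127 + 142 + 122 + 137) gives (3,3) = 132.
Row 3 needs 660; the known cells sum to 583, so (3,1) = 77.
Main diagonal: 87 + 132 + 177 + 97 + ? = 660, so (1,1) = 167.
Row 1: 167 + 72 + 112 + 127 + ? = 660, so (1,2) = 182.
From column 1, 660 − (167 + 172 + 77 + 137) gives (4,1) = 107.
Column 2: 182 + 87 + 117 + 122 + ? = 660, so (5,2) = 152.
From row 4, 660 − (107 + 122 + 177 + 92) gives (4,3) = 162.
Row 5 needs 660; the known cells sum to 468, so (5,3) = 192.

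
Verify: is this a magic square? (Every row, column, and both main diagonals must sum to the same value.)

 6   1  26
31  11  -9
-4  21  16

Row 1: 6 + 1 + 26 = 33.
Row 2: 31 + 11 + (-9) = 33.
Row 3: -4 + 21 + 16 = 33.
Column 1: 6 + 31 + (-4) = 33.
Column 2: 1 + 11 + 21 = 33.
Column 3: 26 + (-9) + 16 = 33.
Main diagonal: 6 + 11 + 16 = 33.
Anti-diagonal: 26 + 11 + (-4) = 33.
All lines sum to 33.

Yes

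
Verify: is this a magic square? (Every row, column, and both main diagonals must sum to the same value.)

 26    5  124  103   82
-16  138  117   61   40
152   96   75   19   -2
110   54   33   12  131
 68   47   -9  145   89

Yes

Row 1: 26 + 5 + 124 + 103 + 82 = 340.
Row 2: -16 + 138 + 117 + 61 + 40 = 340.
Row 3: 152 + 96 + 75 + 19 + (-2) = 340.
Row 4: 110 + 54 + 33 + 12 + 131 = 340.
Row 5: 68 + 47 + (-9) + 145 + 89 = 340.
Column 1: 26 + (-16) + 152 + 110 + 68 = 340.
Column 2: 5 + 138 + 96 + 54 + 47 = 340.
Column 3: 124 + 117 + 75 + 33 + (-9) = 340.
Column 4: 103 + 61 + 19 + 12 + 145 = 340.
Column 5: 82 + 40 + (-2) + 131 + 89 = 340.
Main diagonal: 26 + 138 + 75 + 12 + 89 = 340.
Anti-diagonal: 82 + 61 + 75 + 54 + 68 = 340.
All lines sum to 340.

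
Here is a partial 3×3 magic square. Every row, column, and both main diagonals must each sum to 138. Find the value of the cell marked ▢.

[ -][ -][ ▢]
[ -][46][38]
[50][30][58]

Row 2 must total 138; the given cells sum to 84, so (2,1) = 54.
Using column 1: 54 + 50 + ? → (1,1) = 138 − 104 = 34.
Column 2 must total 138; the given cells sum to 76, so (1,2) = 62.
Column 3: 38 + 58 + ? = 138, so (1,3) = 42.

42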